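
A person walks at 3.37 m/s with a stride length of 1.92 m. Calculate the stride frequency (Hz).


f = v / stride_length
f = 3.37 / 1.92
f = 1.7552


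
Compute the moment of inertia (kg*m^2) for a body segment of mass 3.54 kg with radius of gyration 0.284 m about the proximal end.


I = m * k^2
I = 3.54 * 0.284^2
k^2 = 0.0807
I = 0.2855


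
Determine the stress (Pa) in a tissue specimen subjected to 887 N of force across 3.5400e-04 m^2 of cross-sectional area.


stress = F / A
stress = 887 / 3.5400e-04
stress = 2.5056e+06


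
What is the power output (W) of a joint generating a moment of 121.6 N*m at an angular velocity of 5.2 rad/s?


P = M * omega
P = 121.6 * 5.2
P = 632.3200


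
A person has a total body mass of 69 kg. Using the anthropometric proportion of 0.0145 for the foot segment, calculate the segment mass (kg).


m_segment = body_mass * fraction
m_segment = 69 * 0.0145
m_segment = 1.0005


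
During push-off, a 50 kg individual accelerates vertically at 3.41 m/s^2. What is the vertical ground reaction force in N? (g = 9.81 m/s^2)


GRF = m * (g + a)
GRF = 50 * (9.81 + 3.41)
GRF = 50 * 13.2200
GRF = 661.0000


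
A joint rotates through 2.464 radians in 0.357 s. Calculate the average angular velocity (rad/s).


omega = delta_theta / delta_t
omega = 2.464 / 0.357
omega = 6.9020


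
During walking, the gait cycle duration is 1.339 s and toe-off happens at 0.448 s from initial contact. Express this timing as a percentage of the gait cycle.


pct = (event_time / cycle_time) * 100
pct = (0.448 / 1.339) * 100
ratio = 0.3346
pct = 33.4578


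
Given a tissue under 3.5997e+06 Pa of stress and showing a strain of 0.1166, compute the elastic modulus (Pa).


E = stress / strain
E = 3.5997e+06 / 0.1166
E = 3.0872e+07


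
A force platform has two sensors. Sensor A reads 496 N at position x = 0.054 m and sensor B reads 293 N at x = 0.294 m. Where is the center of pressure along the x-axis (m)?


COP_x = (F1*x1 + F2*x2) / (F1 + F2)
COP_x = (496*0.054 + 293*0.294) / (496 + 293)
Numerator = 112.9260
Denominator = 789
COP_x = 0.1431


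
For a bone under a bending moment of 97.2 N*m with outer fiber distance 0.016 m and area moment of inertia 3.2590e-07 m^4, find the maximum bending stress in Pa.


sigma = M * c / I
sigma = 97.2 * 0.016 / 3.2590e-07
M * c = 1.5552
sigma = 4.7720e+06


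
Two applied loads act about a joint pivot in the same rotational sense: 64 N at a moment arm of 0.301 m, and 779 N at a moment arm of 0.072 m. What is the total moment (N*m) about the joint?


M = F1 * d1 + F2 * d2
M = 64 * 0.301 + 779 * 0.072
M = 19.2640 + 56.0880
M = 75.3520


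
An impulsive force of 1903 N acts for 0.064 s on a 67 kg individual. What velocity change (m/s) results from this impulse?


J = F * dt = 1903 * 0.064 = 121.7920 N*s
delta_v = J / m
delta_v = 121.7920 / 67
delta_v = 1.8178


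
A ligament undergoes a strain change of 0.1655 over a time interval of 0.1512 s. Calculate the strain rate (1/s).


strain_rate = delta_strain / delta_t
strain_rate = 0.1655 / 0.1512
strain_rate = 1.0946


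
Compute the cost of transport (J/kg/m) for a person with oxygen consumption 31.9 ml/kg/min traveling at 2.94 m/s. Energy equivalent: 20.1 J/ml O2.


Power per kg = VO2 * 20.1 / 60
Power per kg = 31.9 * 20.1 / 60 = 10.6865 W/kg
Cost = power_per_kg / speed
Cost = 10.6865 / 2.94
Cost = 3.6349


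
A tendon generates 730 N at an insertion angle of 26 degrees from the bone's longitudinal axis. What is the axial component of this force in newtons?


F_eff = F_tendon * cos(theta)
theta = 26 deg = 0.4538 rad
cos(theta) = 0.8988
F_eff = 730 * 0.8988
F_eff = 656.1197


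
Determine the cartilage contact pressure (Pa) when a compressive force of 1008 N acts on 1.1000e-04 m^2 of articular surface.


P = F / A
P = 1008 / 1.1000e-04
P = 9.1636e+06


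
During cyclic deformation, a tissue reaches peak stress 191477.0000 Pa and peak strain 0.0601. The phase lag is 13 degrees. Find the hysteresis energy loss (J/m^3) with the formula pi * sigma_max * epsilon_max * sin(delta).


E_loss = pi * sigma_max * epsilon_max * sin(delta)
delta = 13 deg = 0.2269 rad
sin(delta) = 0.2250
E_loss = pi * 191477.0000 * 0.0601 * 0.2250
E_loss = 8132.5921


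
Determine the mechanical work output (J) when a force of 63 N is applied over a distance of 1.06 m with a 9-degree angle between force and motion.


W = F * d * cos(theta)
theta = 9 deg = 0.1571 rad
cos(theta) = 0.9877
W = 63 * 1.06 * 0.9877
W = 65.9578


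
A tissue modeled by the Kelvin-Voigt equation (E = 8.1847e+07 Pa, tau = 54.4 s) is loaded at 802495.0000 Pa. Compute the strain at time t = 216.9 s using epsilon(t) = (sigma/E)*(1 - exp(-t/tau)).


epsilon(t) = (sigma/E) * (1 - exp(-t/tau))
sigma/E = 802495.0000 / 8.1847e+07 = 0.0098
exp(-t/tau) = exp(-216.9 / 54.4) = 0.0186
epsilon = 0.0098 * (1 - 0.0186)
epsilon = 0.0096


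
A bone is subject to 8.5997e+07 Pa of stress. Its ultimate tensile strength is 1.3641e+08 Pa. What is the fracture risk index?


FRI = applied / ultimate
FRI = 8.5997e+07 / 1.3641e+08
FRI = 0.6304


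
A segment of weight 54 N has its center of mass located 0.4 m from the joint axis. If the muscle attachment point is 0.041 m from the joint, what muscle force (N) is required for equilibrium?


F_muscle = W * d_load / d_muscle
F_muscle = 54 * 0.4 / 0.041
Numerator = 21.6000
F_muscle = 526.8293


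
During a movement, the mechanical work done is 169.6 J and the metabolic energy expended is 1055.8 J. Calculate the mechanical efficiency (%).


eta = (W_mech / E_meta) * 100
eta = (169.6 / 1055.8) * 100
ratio = 0.1606
eta = 16.0636


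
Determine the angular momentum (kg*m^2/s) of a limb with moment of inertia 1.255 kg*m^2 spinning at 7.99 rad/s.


L = I * omega
L = 1.255 * 7.99
L = 10.0274


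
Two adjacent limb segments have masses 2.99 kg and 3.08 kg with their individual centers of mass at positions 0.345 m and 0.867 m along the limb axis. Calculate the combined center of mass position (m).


COM = (m1*x1 + m2*x2) / (m1 + m2)
COM = (2.99*0.345 + 3.08*0.867) / (2.99 + 3.08)
Numerator = 3.7019
Denominator = 6.0700
COM = 0.6099


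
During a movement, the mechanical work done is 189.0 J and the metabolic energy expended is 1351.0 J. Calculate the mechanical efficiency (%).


eta = (W_mech / E_meta) * 100
eta = (189.0 / 1351.0) * 100
ratio = 0.1399
eta = 13.9896


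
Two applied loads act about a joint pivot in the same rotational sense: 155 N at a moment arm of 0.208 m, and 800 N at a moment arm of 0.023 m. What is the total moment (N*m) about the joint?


M = F1 * d1 + F2 * d2
M = 155 * 0.208 + 800 * 0.023
M = 32.2400 + 18.4000
M = 50.6400


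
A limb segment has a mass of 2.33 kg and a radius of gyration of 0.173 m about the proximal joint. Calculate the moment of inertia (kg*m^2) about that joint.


I = m * k^2
I = 2.33 * 0.173^2
k^2 = 0.0299
I = 0.0697


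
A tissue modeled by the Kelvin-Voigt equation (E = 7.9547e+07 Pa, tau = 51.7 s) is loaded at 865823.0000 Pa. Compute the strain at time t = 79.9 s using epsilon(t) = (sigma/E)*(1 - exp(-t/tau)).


epsilon(t) = (sigma/E) * (1 - exp(-t/tau))
sigma/E = 865823.0000 / 7.9547e+07 = 0.0109
exp(-t/tau) = exp(-79.9 / 51.7) = 0.2132
epsilon = 0.0109 * (1 - 0.2132)
epsilon = 0.0086


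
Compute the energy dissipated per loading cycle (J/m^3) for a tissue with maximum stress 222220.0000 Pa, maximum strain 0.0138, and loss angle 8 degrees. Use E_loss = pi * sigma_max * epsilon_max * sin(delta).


E_loss = pi * sigma_max * epsilon_max * sin(delta)
delta = 8 deg = 0.1396 rad
sin(delta) = 0.1392
E_loss = pi * 222220.0000 * 0.0138 * 0.1392
E_loss = 1340.8105


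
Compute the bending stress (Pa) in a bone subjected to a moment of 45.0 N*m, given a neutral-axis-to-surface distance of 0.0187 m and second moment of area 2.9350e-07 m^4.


sigma = M * c / I
sigma = 45.0 * 0.0187 / 2.9350e-07
M * c = 0.8415
sigma = 2.8671e+06


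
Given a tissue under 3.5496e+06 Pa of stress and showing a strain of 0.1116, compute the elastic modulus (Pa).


E = stress / strain
E = 3.5496e+06 / 0.1116
E = 3.1806e+07


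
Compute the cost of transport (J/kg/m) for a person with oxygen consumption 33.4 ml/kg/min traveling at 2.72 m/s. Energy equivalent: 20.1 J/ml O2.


Power per kg = VO2 * 20.1 / 60
Power per kg = 33.4 * 20.1 / 60 = 11.1890 W/kg
Cost = power_per_kg / speed
Cost = 11.1890 / 2.72
Cost = 4.1136


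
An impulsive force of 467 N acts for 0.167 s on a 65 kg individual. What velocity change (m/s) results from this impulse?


J = F * dt = 467 * 0.167 = 77.9890 N*s
delta_v = J / m
delta_v = 77.9890 / 65
delta_v = 1.1998


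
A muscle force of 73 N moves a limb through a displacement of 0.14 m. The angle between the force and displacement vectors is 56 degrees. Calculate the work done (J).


W = F * d * cos(theta)
theta = 56 deg = 0.9774 rad
cos(theta) = 0.5592
W = 73 * 0.14 * 0.5592
W = 5.7150


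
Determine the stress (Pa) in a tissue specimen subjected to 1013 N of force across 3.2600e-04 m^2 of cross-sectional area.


stress = F / A
stress = 1013 / 3.2600e-04
stress = 3.1074e+06


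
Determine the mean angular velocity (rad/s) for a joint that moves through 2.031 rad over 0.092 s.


omega = delta_theta / delta_t
omega = 2.031 / 0.092
omega = 22.0761


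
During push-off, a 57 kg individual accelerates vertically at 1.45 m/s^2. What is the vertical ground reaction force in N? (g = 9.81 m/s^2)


GRF = m * (g + a)
GRF = 57 * (9.81 + 1.45)
GRF = 57 * 11.2600
GRF = 641.8200


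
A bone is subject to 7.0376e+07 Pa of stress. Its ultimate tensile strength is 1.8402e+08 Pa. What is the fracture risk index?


FRI = applied / ultimate
FRI = 7.0376e+07 / 1.8402e+08
FRI = 0.3824


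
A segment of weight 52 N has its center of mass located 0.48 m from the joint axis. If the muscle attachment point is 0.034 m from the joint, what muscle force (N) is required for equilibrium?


F_muscle = W * d_load / d_muscle
F_muscle = 52 * 0.48 / 0.034
Numerator = 24.9600
F_muscle = 734.1176


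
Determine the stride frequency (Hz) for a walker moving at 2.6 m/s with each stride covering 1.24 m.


f = v / stride_length
f = 2.6 / 1.24
f = 2.0968


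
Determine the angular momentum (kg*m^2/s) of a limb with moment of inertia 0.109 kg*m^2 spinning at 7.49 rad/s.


L = I * omega
L = 0.109 * 7.49
L = 0.8164


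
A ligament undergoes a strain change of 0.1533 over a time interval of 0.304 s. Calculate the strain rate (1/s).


strain_rate = delta_strain / delta_t
strain_rate = 0.1533 / 0.304
strain_rate = 0.5043


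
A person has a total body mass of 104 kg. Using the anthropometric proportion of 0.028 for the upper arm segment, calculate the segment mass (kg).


m_segment = body_mass * fraction
m_segment = 104 * 0.028
m_segment = 2.9120


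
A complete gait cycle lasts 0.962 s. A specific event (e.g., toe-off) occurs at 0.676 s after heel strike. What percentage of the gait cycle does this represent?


pct = (event_time / cycle_time) * 100
pct = (0.676 / 0.962) * 100
ratio = 0.7027
pct = 70.2703


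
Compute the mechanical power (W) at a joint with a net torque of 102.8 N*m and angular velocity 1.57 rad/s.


P = M * omega
P = 102.8 * 1.57
P = 161.3960


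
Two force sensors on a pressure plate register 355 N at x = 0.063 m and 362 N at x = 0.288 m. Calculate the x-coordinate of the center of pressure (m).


COP_x = (F1*x1 + F2*x2) / (F1 + F2)
COP_x = (355*0.063 + 362*0.288) / (355 + 362)
Numerator = 126.6210
Denominator = 717
COP_x = 0.1766


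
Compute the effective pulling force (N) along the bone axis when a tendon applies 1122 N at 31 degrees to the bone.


F_eff = F_tendon * cos(theta)
theta = 31 deg = 0.5411 rad
cos(theta) = 0.8572
F_eff = 1122 * 0.8572
F_eff = 961.7417


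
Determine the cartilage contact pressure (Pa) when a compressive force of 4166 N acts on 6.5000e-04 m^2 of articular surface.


P = F / A
P = 4166 / 6.5000e-04
P = 6.4092e+06


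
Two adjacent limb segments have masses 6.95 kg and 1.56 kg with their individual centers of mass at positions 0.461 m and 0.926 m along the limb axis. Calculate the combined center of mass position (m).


COM = (m1*x1 + m2*x2) / (m1 + m2)
COM = (6.95*0.461 + 1.56*0.926) / (6.95 + 1.56)
Numerator = 4.6485
Denominator = 8.5100
COM = 0.5462


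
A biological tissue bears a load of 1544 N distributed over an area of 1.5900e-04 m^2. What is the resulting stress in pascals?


stress = F / A
stress = 1544 / 1.5900e-04
stress = 9.7107e+06


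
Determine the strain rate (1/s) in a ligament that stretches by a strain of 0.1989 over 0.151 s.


strain_rate = delta_strain / delta_t
strain_rate = 0.1989 / 0.151
strain_rate = 1.3172


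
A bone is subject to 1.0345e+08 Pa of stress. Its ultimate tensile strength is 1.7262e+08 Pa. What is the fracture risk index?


FRI = applied / ultimate
FRI = 1.0345e+08 / 1.7262e+08
FRI = 0.5993


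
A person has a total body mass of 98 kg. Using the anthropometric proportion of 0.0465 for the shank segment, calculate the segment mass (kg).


m_segment = body_mass * fraction
m_segment = 98 * 0.0465
m_segment = 4.5570


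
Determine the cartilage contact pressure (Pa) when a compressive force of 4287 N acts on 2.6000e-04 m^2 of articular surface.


P = F / A
P = 4287 / 2.6000e-04
P = 1.6488e+07


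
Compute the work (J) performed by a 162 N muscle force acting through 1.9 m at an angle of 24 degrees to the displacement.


W = F * d * cos(theta)
theta = 24 deg = 0.4189 rad
cos(theta) = 0.9135
W = 162 * 1.9 * 0.9135
W = 281.1893


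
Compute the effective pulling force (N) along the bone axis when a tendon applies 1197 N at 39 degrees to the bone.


F_eff = F_tendon * cos(theta)
theta = 39 deg = 0.6807 rad
cos(theta) = 0.7771
F_eff = 1197 * 0.7771
F_eff = 930.2437


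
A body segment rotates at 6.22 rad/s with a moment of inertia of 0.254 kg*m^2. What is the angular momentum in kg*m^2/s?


L = I * omega
L = 0.254 * 6.22
L = 1.5799


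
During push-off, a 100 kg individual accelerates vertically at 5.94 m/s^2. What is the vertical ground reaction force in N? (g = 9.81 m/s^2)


GRF = m * (g + a)
GRF = 100 * (9.81 + 5.94)
GRF = 100 * 15.7500
GRF = 1575.0000


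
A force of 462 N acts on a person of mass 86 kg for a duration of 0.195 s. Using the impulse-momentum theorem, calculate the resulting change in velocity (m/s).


J = F * dt = 462 * 0.195 = 90.0900 N*s
delta_v = J / m
delta_v = 90.0900 / 86
delta_v = 1.0476


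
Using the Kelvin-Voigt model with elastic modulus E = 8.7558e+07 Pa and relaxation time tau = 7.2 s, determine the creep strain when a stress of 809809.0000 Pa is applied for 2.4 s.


epsilon(t) = (sigma/E) * (1 - exp(-t/tau))
sigma/E = 809809.0000 / 8.7558e+07 = 0.0092
exp(-t/tau) = exp(-2.4 / 7.2) = 0.7165
epsilon = 0.0092 * (1 - 0.7165)
epsilon = 0.0026


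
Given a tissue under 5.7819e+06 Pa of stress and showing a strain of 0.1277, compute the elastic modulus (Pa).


E = stress / strain
E = 5.7819e+06 / 0.1277
E = 4.5277e+07


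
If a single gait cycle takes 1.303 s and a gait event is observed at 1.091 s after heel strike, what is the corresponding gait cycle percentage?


pct = (event_time / cycle_time) * 100
pct = (1.091 / 1.303) * 100
ratio = 0.8373
pct = 83.7299


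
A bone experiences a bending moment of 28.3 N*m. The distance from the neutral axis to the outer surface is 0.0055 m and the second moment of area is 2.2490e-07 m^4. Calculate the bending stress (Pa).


sigma = M * c / I
sigma = 28.3 * 0.0055 / 2.2490e-07
M * c = 0.1556
sigma = 692085.3713


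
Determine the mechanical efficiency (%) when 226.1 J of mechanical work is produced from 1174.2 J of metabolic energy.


eta = (W_mech / E_meta) * 100
eta = (226.1 / 1174.2) * 100
ratio = 0.1926
eta = 19.2557


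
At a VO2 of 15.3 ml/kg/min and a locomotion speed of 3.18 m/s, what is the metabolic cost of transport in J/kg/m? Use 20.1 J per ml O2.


Power per kg = VO2 * 20.1 / 60
Power per kg = 15.3 * 20.1 / 60 = 5.1255 W/kg
Cost = power_per_kg / speed
Cost = 5.1255 / 3.18
Cost = 1.6118


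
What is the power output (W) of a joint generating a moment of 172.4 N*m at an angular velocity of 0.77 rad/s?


P = M * omega
P = 172.4 * 0.77
P = 132.7480


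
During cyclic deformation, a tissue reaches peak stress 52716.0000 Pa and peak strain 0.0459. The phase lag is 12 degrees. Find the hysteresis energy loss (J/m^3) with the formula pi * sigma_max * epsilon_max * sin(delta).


E_loss = pi * sigma_max * epsilon_max * sin(delta)
delta = 12 deg = 0.2094 rad
sin(delta) = 0.2079
E_loss = pi * 52716.0000 * 0.0459 * 0.2079
E_loss = 1580.4615


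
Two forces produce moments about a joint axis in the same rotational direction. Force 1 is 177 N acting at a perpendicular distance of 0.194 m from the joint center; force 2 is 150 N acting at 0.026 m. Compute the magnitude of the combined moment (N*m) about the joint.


M = F1 * d1 + F2 * d2
M = 177 * 0.194 + 150 * 0.026
M = 34.3380 + 3.9000
M = 38.2380


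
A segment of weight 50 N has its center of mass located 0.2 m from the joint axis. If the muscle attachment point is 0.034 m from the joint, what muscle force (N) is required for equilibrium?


F_muscle = W * d_load / d_muscle
F_muscle = 50 * 0.2 / 0.034
Numerator = 10.0000
F_muscle = 294.1176


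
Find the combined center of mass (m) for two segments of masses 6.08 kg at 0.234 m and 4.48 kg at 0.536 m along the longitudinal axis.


COM = (m1*x1 + m2*x2) / (m1 + m2)
COM = (6.08*0.234 + 4.48*0.536) / (6.08 + 4.48)
Numerator = 3.8240
Denominator = 10.5600
COM = 0.3621


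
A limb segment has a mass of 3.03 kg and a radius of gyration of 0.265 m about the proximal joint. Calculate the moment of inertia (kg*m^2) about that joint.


I = m * k^2
I = 3.03 * 0.265^2
k^2 = 0.0702
I = 0.2128


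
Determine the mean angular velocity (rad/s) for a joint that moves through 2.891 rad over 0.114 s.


omega = delta_theta / delta_t
omega = 2.891 / 0.114
omega = 25.3596


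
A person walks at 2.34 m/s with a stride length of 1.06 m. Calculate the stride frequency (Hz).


f = v / stride_length
f = 2.34 / 1.06
f = 2.2075


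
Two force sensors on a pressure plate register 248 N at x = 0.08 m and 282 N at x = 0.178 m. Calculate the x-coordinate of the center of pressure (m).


COP_x = (F1*x1 + F2*x2) / (F1 + F2)
COP_x = (248*0.08 + 282*0.178) / (248 + 282)
Numerator = 70.0360
Denominator = 530
COP_x = 0.1321


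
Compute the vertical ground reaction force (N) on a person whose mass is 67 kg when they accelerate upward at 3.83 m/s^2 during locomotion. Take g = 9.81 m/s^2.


GRF = m * (g + a)
GRF = 67 * (9.81 + 3.83)
GRF = 67 * 13.6400
GRF = 913.8800


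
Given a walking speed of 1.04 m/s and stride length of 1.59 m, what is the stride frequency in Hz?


f = v / stride_length
f = 1.04 / 1.59
f = 0.6541


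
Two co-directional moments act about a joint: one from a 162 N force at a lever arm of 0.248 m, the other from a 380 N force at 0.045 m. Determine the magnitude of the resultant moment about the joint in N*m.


M = F1 * d1 + F2 * d2
M = 162 * 0.248 + 380 * 0.045
M = 40.1760 + 17.1000
M = 57.2760


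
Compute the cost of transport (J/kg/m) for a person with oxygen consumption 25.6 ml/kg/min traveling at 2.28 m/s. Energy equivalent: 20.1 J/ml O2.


Power per kg = VO2 * 20.1 / 60
Power per kg = 25.6 * 20.1 / 60 = 8.5760 W/kg
Cost = power_per_kg / speed
Cost = 8.5760 / 2.28
Cost = 3.7614


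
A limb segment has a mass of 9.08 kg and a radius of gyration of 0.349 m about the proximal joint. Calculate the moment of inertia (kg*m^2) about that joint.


I = m * k^2
I = 9.08 * 0.349^2
k^2 = 0.1218
I = 1.1060


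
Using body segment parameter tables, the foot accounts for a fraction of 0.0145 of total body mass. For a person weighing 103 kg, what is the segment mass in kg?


m_segment = body_mass * fraction
m_segment = 103 * 0.0145
m_segment = 1.4935


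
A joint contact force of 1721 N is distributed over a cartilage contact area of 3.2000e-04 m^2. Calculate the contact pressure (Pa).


P = F / A
P = 1721 / 3.2000e-04
P = 5.3781e+06


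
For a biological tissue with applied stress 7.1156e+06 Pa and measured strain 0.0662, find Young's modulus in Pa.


E = stress / strain
E = 7.1156e+06 / 0.0662
E = 1.0749e+08


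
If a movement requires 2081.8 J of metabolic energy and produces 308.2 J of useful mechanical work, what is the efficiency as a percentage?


eta = (W_mech / E_meta) * 100
eta = (308.2 / 2081.8) * 100
ratio = 0.1480
eta = 14.8045


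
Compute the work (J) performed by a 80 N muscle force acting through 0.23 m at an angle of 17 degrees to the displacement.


W = F * d * cos(theta)
theta = 17 deg = 0.2967 rad
cos(theta) = 0.9563
W = 80 * 0.23 * 0.9563
W = 17.5960


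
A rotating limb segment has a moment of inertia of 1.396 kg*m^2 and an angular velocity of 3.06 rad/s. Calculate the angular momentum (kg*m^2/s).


L = I * omega
L = 1.396 * 3.06
L = 4.2718


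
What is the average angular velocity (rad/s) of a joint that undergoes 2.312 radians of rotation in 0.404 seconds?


omega = delta_theta / delta_t
omega = 2.312 / 0.404
omega = 5.7228


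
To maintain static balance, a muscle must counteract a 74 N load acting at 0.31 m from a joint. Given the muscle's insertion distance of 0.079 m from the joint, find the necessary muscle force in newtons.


F_muscle = W * d_load / d_muscle
F_muscle = 74 * 0.31 / 0.079
Numerator = 22.9400
F_muscle = 290.3797


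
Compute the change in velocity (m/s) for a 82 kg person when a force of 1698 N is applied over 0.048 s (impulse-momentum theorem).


J = F * dt = 1698 * 0.048 = 81.5040 N*s
delta_v = J / m
delta_v = 81.5040 / 82
delta_v = 0.9940


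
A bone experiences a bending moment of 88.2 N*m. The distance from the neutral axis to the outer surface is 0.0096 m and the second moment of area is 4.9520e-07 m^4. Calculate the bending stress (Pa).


sigma = M * c / I
sigma = 88.2 * 0.0096 / 4.9520e-07
M * c = 0.8467
sigma = 1.7099e+06


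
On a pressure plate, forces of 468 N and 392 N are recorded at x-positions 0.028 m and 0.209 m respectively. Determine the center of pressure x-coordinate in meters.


COP_x = (F1*x1 + F2*x2) / (F1 + F2)
COP_x = (468*0.028 + 392*0.209) / (468 + 392)
Numerator = 95.0320
Denominator = 860
COP_x = 0.1105


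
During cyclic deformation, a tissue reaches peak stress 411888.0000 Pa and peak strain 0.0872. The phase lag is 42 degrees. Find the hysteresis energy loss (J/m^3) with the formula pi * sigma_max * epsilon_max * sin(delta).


E_loss = pi * sigma_max * epsilon_max * sin(delta)
delta = 42 deg = 0.7330 rad
sin(delta) = 0.6691
E_loss = pi * 411888.0000 * 0.0872 * 0.6691
E_loss = 75501.6412


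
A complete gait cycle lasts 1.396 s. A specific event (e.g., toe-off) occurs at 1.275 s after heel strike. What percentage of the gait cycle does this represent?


pct = (event_time / cycle_time) * 100
pct = (1.275 / 1.396) * 100
ratio = 0.9133
pct = 91.3324


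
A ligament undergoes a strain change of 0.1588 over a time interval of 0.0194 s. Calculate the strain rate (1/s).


strain_rate = delta_strain / delta_t
strain_rate = 0.1588 / 0.0194
strain_rate = 8.1856


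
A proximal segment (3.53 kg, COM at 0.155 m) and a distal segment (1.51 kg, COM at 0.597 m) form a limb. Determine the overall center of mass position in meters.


COM = (m1*x1 + m2*x2) / (m1 + m2)
COM = (3.53*0.155 + 1.51*0.597) / (3.53 + 1.51)
Numerator = 1.4486
Denominator = 5.0400
COM = 0.2874


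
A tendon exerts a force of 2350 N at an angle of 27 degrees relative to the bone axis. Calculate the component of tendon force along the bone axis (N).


F_eff = F_tendon * cos(theta)
theta = 27 deg = 0.4712 rad
cos(theta) = 0.8910
F_eff = 2350 * 0.8910
F_eff = 2093.8653


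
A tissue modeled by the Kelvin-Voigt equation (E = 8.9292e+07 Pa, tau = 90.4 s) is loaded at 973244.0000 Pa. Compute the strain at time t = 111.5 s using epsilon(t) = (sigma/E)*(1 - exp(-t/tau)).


epsilon(t) = (sigma/E) * (1 - exp(-t/tau))
sigma/E = 973244.0000 / 8.9292e+07 = 0.0109
exp(-t/tau) = exp(-111.5 / 90.4) = 0.2913
epsilon = 0.0109 * (1 - 0.2913)
epsilon = 0.0077


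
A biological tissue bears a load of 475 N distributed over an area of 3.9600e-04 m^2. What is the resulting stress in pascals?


stress = F / A
stress = 475 / 3.9600e-04
stress = 1.1995e+06


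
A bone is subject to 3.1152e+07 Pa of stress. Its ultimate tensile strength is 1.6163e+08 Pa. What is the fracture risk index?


FRI = applied / ultimate
FRI = 3.1152e+07 / 1.6163e+08
FRI = 0.1927


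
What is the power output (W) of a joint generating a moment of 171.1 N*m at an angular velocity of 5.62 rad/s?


P = M * omega
P = 171.1 * 5.62
P = 961.5820


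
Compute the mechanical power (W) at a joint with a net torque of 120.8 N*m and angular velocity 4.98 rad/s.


P = M * omega
P = 120.8 * 4.98
P = 601.5840


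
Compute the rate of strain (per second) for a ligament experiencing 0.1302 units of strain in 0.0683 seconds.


strain_rate = delta_strain / delta_t
strain_rate = 0.1302 / 0.0683
strain_rate = 1.9063


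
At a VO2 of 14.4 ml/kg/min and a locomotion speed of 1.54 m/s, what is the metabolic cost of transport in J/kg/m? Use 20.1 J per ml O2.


Power per kg = VO2 * 20.1 / 60
Power per kg = 14.4 * 20.1 / 60 = 4.8240 W/kg
Cost = power_per_kg / speed
Cost = 4.8240 / 1.54
Cost = 3.1325


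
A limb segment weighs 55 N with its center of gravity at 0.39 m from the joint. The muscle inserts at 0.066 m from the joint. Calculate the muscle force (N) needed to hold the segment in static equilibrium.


F_muscle = W * d_load / d_muscle
F_muscle = 55 * 0.39 / 0.066
Numerator = 21.4500
F_muscle = 325.0000


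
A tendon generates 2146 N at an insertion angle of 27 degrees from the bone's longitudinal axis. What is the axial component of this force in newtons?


F_eff = F_tendon * cos(theta)
theta = 27 deg = 0.4712 rad
cos(theta) = 0.8910
F_eff = 2146 * 0.8910
F_eff = 1912.1000


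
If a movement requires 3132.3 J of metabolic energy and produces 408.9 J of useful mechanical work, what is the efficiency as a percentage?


eta = (W_mech / E_meta) * 100
eta = (408.9 / 3132.3) * 100
ratio = 0.1305
eta = 13.0543


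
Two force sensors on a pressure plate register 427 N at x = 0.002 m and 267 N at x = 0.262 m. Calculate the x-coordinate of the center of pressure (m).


COP_x = (F1*x1 + F2*x2) / (F1 + F2)
COP_x = (427*0.002 + 267*0.262) / (427 + 267)
Numerator = 70.8080
Denominator = 694
COP_x = 0.1020


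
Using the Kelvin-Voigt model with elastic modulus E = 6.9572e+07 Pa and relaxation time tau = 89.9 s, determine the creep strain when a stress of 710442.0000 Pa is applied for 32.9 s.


epsilon(t) = (sigma/E) * (1 - exp(-t/tau))
sigma/E = 710442.0000 / 6.9572e+07 = 0.0102
exp(-t/tau) = exp(-32.9 / 89.9) = 0.6935
epsilon = 0.0102 * (1 - 0.6935)
epsilon = 0.0031


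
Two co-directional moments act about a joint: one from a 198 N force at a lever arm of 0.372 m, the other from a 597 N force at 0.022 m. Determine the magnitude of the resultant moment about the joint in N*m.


M = F1 * d1 + F2 * d2
M = 198 * 0.372 + 597 * 0.022
M = 73.6560 + 13.1340
M = 86.7900


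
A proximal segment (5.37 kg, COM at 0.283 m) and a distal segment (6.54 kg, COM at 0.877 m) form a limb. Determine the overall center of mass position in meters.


COM = (m1*x1 + m2*x2) / (m1 + m2)
COM = (5.37*0.283 + 6.54*0.877) / (5.37 + 6.54)
Numerator = 7.2553
Denominator = 11.9100
COM = 0.6092


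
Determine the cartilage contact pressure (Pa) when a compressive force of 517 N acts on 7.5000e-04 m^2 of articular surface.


P = F / A
P = 517 / 7.5000e-04
P = 689333.3333


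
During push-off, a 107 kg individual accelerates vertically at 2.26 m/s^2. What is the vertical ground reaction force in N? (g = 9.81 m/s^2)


GRF = m * (g + a)
GRF = 107 * (9.81 + 2.26)
GRF = 107 * 12.0700
GRF = 1291.4900


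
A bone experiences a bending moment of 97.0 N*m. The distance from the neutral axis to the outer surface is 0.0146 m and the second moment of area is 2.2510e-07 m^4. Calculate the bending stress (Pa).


sigma = M * c / I
sigma = 97.0 * 0.0146 / 2.2510e-07
M * c = 1.4162
sigma = 6.2914e+06


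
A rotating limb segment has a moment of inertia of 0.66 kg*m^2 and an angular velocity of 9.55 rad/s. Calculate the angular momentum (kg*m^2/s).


L = I * omega
L = 0.66 * 9.55
L = 6.3030


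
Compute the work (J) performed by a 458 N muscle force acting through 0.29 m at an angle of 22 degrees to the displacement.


W = F * d * cos(theta)
theta = 22 deg = 0.3840 rad
cos(theta) = 0.9272
W = 458 * 0.29 * 0.9272
W = 123.1486


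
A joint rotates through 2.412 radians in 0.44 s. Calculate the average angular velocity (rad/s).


omega = delta_theta / delta_t
omega = 2.412 / 0.44
omega = 5.4818


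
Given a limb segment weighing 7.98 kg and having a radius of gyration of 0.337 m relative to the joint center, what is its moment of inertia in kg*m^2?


I = m * k^2
I = 7.98 * 0.337^2
k^2 = 0.1136
I = 0.9063


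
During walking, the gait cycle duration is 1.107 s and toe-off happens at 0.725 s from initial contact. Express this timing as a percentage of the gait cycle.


pct = (event_time / cycle_time) * 100
pct = (0.725 / 1.107) * 100
ratio = 0.6549
pct = 65.4923


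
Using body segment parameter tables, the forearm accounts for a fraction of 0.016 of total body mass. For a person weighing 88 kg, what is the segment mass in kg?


m_segment = body_mass * fraction
m_segment = 88 * 0.016
m_segment = 1.4080


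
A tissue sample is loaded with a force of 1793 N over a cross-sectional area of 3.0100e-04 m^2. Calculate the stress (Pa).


stress = F / A
stress = 1793 / 3.0100e-04
stress = 5.9568e+06


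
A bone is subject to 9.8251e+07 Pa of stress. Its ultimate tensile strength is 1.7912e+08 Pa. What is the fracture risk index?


FRI = applied / ultimate
FRI = 9.8251e+07 / 1.7912e+08
FRI = 0.5485


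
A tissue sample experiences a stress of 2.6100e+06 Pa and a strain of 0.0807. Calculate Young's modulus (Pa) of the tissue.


E = stress / strain
E = 2.6100e+06 / 0.0807
E = 3.2342e+07


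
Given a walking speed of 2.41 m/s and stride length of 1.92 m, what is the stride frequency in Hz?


f = v / stride_length
f = 2.41 / 1.92
f = 1.2552


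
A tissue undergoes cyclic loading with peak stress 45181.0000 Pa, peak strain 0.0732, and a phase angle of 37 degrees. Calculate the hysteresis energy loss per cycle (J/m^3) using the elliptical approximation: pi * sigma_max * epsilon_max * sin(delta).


E_loss = pi * sigma_max * epsilon_max * sin(delta)
delta = 37 deg = 0.6458 rad
sin(delta) = 0.6018
E_loss = pi * 45181.0000 * 0.0732 * 0.6018
E_loss = 6252.8760


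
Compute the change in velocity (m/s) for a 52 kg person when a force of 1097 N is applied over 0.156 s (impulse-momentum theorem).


J = F * dt = 1097 * 0.156 = 171.1320 N*s
delta_v = J / m
delta_v = 171.1320 / 52
delta_v = 3.2910


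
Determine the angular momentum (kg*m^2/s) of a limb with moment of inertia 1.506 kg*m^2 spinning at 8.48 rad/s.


L = I * omega
L = 1.506 * 8.48
L = 12.7709


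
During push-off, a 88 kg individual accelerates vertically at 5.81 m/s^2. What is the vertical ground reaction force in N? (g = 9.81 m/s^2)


GRF = m * (g + a)
GRF = 88 * (9.81 + 5.81)
GRF = 88 * 15.6200
GRF = 1374.5600


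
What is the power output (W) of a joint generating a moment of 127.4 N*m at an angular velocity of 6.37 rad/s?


P = M * omega
P = 127.4 * 6.37
P = 811.5380


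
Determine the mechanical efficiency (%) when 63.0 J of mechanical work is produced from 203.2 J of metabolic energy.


eta = (W_mech / E_meta) * 100
eta = (63.0 / 203.2) * 100
ratio = 0.3100
eta = 31.0039


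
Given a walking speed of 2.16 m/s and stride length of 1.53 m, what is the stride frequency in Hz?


f = v / stride_length
f = 2.16 / 1.53
f = 1.4118


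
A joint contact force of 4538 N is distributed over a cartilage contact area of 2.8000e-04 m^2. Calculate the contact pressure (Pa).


P = F / A
P = 4538 / 2.8000e-04
P = 1.6207e+07


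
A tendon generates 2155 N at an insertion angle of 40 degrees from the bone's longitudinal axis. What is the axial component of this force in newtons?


F_eff = F_tendon * cos(theta)
theta = 40 deg = 0.6981 rad
cos(theta) = 0.7660
F_eff = 2155 * 0.7660
F_eff = 1650.8258


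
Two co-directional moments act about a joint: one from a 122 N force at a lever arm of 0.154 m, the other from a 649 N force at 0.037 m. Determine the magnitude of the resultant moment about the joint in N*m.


M = F1 * d1 + F2 * d2
M = 122 * 0.154 + 649 * 0.037
M = 18.7880 + 24.0130
M = 42.8010


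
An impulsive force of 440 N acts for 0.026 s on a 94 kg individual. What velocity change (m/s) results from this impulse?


J = F * dt = 440 * 0.026 = 11.4400 N*s
delta_v = J / m
delta_v = 11.4400 / 94
delta_v = 0.1217


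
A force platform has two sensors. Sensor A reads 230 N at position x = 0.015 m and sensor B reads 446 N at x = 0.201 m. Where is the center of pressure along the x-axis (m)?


COP_x = (F1*x1 + F2*x2) / (F1 + F2)
COP_x = (230*0.015 + 446*0.201) / (230 + 446)
Numerator = 93.0960
Denominator = 676
COP_x = 0.1377


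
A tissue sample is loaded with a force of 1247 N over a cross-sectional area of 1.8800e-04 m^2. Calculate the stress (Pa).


stress = F / A
stress = 1247 / 1.8800e-04
stress = 6.6330e+06


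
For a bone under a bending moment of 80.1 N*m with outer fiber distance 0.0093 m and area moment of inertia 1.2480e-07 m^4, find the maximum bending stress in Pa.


sigma = M * c / I
sigma = 80.1 * 0.0093 / 1.2480e-07
M * c = 0.7449
sigma = 5.9690e+06


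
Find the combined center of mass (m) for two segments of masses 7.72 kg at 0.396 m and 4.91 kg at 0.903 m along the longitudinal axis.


COM = (m1*x1 + m2*x2) / (m1 + m2)
COM = (7.72*0.396 + 4.91*0.903) / (7.72 + 4.91)
Numerator = 7.4909
Denominator = 12.6300
COM = 0.5931


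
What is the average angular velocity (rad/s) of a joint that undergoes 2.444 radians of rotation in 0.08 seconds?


omega = delta_theta / delta_t
omega = 2.444 / 0.08
omega = 30.5500


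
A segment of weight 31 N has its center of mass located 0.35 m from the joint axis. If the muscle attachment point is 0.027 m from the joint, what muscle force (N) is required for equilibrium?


F_muscle = W * d_load / d_muscle
F_muscle = 31 * 0.35 / 0.027
Numerator = 10.8500
F_muscle = 401.8519


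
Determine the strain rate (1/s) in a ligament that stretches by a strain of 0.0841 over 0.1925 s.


strain_rate = delta_strain / delta_t
strain_rate = 0.0841 / 0.1925
strain_rate = 0.4369


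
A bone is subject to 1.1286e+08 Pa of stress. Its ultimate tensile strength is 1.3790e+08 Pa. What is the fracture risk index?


FRI = applied / ultimate
FRI = 1.1286e+08 / 1.3790e+08
FRI = 0.8184


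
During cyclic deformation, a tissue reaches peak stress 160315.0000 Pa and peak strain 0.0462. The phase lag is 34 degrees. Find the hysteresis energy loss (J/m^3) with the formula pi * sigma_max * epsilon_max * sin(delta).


E_loss = pi * sigma_max * epsilon_max * sin(delta)
delta = 34 deg = 0.5934 rad
sin(delta) = 0.5592
E_loss = pi * 160315.0000 * 0.0462 * 0.5592
E_loss = 13011.5088


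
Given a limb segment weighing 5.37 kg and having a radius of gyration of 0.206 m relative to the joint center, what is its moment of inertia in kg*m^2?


I = m * k^2
I = 5.37 * 0.206^2
k^2 = 0.0424
I = 0.2279


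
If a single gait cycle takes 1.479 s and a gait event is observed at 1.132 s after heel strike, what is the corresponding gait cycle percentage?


pct = (event_time / cycle_time) * 100
pct = (1.132 / 1.479) * 100
ratio = 0.7654
pct = 76.5382


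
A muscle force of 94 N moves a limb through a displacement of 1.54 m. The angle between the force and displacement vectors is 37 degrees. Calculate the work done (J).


W = F * d * cos(theta)
theta = 37 deg = 0.6458 rad
cos(theta) = 0.7986
W = 94 * 1.54 * 0.7986
W = 115.6105


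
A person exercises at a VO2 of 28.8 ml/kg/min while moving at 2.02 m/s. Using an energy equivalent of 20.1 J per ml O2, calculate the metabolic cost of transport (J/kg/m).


Power per kg = VO2 * 20.1 / 60
Power per kg = 28.8 * 20.1 / 60 = 9.6480 W/kg
Cost = power_per_kg / speed
Cost = 9.6480 / 2.02
Cost = 4.7762


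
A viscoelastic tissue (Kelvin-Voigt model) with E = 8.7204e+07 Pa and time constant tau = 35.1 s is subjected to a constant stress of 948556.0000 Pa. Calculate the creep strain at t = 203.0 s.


epsilon(t) = (sigma/E) * (1 - exp(-t/tau))
sigma/E = 948556.0000 / 8.7204e+07 = 0.0109
exp(-t/tau) = exp(-203.0 / 35.1) = 0.0031
epsilon = 0.0109 * (1 - 0.0031)
epsilon = 0.0108


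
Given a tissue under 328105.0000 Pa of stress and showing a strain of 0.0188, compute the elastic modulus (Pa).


E = stress / strain
E = 328105.0000 / 0.0188
E = 1.7452e+07


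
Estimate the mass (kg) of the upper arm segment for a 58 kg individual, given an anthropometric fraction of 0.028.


m_segment = body_mass * fraction
m_segment = 58 * 0.028
m_segment = 1.6240


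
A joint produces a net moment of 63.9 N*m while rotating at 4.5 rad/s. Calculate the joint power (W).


P = M * omega
P = 63.9 * 4.5
P = 287.5500


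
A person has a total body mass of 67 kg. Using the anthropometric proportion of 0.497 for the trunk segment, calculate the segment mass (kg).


m_segment = body_mass * fraction
m_segment = 67 * 0.497
m_segment = 33.2990


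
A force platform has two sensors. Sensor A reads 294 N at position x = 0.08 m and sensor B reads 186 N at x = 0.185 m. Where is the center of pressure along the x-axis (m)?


COP_x = (F1*x1 + F2*x2) / (F1 + F2)
COP_x = (294*0.08 + 186*0.185) / (294 + 186)
Numerator = 57.9300
Denominator = 480
COP_x = 0.1207


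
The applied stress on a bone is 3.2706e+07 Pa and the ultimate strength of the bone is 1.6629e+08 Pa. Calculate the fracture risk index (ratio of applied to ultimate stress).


FRI = applied / ultimate
FRI = 3.2706e+07 / 1.6629e+08
FRI = 0.1967


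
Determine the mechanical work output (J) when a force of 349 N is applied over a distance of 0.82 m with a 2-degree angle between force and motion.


W = F * d * cos(theta)
theta = 2 deg = 0.0349 rad
cos(theta) = 0.9994
W = 349 * 0.82 * 0.9994
W = 286.0057


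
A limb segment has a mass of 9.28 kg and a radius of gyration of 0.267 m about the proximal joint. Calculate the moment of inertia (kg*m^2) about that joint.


I = m * k^2
I = 9.28 * 0.267^2
k^2 = 0.0713
I = 0.6616


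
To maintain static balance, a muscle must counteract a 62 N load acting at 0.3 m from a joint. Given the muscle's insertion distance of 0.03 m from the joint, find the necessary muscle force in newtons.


F_muscle = W * d_load / d_muscle
F_muscle = 62 * 0.3 / 0.03
Numerator = 18.6000
F_muscle = 620.0000


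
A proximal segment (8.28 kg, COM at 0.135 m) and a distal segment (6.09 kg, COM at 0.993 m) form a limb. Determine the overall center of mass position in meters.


COM = (m1*x1 + m2*x2) / (m1 + m2)
COM = (8.28*0.135 + 6.09*0.993) / (8.28 + 6.09)
Numerator = 7.1652
Denominator = 14.3700
COM = 0.4986


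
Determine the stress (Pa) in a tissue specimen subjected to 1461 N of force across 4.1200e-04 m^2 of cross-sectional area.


stress = F / A
stress = 1461 / 4.1200e-04
stress = 3.5461e+06


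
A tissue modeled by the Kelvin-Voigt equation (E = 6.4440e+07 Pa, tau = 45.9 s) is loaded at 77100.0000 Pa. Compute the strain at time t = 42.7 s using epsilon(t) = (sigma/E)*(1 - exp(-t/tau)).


epsilon(t) = (sigma/E) * (1 - exp(-t/tau))
sigma/E = 77100.0000 / 6.4440e+07 = 0.0012
exp(-t/tau) = exp(-42.7 / 45.9) = 0.3944
epsilon = 0.0012 * (1 - 0.3944)
epsilon = 7.2453e-04
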